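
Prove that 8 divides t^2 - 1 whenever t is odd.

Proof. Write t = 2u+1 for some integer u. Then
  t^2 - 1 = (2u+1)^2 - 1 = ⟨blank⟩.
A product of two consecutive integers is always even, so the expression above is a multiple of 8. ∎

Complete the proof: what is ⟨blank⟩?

(2u+1)^2 - 1 = 4u^2 + 4u + 1 - 1 = 4u^2 + 4u = 4u(u+1).
Since u and u+1 are consecutive, u(u+1) is even, and 4·(even) is a multiple of 8.

4u(u + 1)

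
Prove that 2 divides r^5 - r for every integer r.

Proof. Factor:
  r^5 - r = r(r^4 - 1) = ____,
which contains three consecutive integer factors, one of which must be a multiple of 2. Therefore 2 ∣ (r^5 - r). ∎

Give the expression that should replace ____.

(r - 1)r(r + 1)(r^2 + 1)

r^4 - 1 = (r^2 - 1)(r^2 + 1), and r^2 - 1 = (r-1)(r+1).
So r(r^4 - 1) = (r - 1)r(r + 1)(r^2 + 1).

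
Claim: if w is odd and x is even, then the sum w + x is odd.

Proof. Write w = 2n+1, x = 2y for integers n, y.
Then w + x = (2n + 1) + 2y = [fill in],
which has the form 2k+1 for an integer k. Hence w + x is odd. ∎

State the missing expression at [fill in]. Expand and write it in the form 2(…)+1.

Expanding: (2n + 1) + 2y = 2n + 2y + 1.
Every term except the constant is even, so this is 2(n + y) + 1,
and n + y ∈ ℤ gives the required form.

2(n + y) + 1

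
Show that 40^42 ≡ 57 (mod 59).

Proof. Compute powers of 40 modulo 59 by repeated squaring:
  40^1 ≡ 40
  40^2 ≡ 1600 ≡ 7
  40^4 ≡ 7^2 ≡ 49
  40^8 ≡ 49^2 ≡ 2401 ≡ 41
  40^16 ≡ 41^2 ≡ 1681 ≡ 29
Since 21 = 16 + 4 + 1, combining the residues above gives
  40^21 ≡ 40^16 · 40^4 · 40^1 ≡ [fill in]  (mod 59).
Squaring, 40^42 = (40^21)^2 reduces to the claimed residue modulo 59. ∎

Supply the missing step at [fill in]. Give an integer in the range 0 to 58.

23

40^16 · 40^4 · 40^1 ≡ 29 · 49 · 40 = 56840.
56840 mod 59 = 23, so 40^21 ≡ 23 (mod 59).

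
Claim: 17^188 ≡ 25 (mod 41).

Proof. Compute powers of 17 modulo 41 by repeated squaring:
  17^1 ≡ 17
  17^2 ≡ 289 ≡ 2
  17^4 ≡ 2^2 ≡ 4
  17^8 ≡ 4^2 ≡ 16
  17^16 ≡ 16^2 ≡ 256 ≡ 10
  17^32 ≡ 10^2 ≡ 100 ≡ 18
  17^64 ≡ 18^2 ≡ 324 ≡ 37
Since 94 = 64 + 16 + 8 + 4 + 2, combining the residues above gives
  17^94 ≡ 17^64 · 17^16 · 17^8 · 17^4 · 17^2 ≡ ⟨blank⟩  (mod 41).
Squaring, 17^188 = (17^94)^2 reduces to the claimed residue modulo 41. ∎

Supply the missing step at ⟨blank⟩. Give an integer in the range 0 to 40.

Multiply the listed residues: 37 · 10 · 16 · 4 · 2 = 370 → 5920 → 23680 → 47360.
Reducing modulo 41: 47360 = 1155·41 + 5, so 17^94 ≡ 5.

5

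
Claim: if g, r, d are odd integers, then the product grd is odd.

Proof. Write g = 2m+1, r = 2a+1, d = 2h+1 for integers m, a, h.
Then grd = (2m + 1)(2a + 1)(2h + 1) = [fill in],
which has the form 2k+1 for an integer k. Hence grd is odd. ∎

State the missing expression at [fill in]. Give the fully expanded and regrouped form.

2(4ahm + 2ah + 2am + a + 2hm + h + m) + 1

Expanding: (2m + 1)(2a + 1)(2h + 1) = 8ahm + 4ah + 4am + 2a + 4hm + 2h + 2m + 1.
Every term except the constant is even, so this is 2(4ahm + 2ah + 2am + a + 2hm + h + m) + 1,
and 4ahm + 2ah + 2am + a + 2hm + h + m ∈ ℤ gives the required form.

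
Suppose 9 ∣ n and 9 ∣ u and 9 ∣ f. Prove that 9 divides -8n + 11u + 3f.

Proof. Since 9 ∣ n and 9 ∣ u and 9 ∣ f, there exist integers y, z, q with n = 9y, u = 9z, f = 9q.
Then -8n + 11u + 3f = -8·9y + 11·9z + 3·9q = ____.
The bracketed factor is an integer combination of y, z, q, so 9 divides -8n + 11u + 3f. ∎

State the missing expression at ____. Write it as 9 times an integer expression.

Pull the common 9 out of every term: -8·9y + 11·9z + 3·9q = 9(3q - 8y + 11z).
3q - 8y + 11z is an integer, which exhibits the divisibility.

9(3q - 8y + 11z)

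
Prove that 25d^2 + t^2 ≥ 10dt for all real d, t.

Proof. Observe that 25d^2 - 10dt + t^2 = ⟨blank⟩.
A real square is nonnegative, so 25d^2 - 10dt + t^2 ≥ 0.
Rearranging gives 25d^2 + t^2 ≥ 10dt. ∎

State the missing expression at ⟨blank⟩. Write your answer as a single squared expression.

The leading and trailing coefficients are 5^2 and 1^2, and 10 = 2·5·1, so the trinomial is (5d - t)^2.
Hence 25d^2 - 10dt + t^2 ≥ 0.

(5d - t)^2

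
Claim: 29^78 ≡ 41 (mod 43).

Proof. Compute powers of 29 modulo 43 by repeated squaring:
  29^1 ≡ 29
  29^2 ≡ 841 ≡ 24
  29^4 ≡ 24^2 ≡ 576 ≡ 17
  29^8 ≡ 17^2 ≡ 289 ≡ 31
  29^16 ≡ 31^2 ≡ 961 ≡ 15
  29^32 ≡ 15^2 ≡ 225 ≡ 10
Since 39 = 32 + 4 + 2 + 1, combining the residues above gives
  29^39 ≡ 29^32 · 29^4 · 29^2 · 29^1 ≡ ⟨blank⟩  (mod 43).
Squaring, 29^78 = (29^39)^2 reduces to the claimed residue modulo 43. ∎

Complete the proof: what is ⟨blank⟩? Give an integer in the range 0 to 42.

27

29^32 · 29^4 · 29^2 · 29^1 ≡ 10 · 17 · 24 · 29 = 118320.
118320 mod 43 = 27, so 29^39 ≡ 27 (mod 43).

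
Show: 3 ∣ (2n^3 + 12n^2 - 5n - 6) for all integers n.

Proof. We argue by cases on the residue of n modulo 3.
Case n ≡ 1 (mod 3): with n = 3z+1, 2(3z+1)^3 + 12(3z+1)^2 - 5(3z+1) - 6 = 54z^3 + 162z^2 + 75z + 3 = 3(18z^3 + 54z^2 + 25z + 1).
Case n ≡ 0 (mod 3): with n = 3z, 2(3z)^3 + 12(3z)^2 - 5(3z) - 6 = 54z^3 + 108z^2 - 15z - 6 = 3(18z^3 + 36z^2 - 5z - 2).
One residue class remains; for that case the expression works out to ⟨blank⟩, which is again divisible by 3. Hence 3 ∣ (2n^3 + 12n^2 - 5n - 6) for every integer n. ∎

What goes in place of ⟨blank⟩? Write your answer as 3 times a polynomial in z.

Only n ≡ 2 (mod 3) is unaccounted for. Put n = 3z+2:
2(3z+2)^3 + 12(3z+2)^2 - 5(3z+2) - 6 expands to 54z^3 + 216z^2 + 201z + 48,
and factoring out 3 leaves 3(18z^3 + 72z^2 + 67z + 16).

3(18z^3 + 72z^2 + 67z + 16)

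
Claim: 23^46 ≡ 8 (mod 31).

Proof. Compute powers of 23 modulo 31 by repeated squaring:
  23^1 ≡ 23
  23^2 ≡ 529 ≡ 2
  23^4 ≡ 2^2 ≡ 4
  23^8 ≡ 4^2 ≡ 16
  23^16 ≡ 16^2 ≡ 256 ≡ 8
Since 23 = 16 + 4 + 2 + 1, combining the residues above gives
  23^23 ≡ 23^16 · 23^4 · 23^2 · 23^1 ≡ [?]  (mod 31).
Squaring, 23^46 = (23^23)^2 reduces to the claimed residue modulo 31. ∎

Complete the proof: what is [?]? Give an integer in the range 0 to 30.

15

Multiply the listed residues: 8 · 4 · 2 · 23 = 32 → 64 → 1472.
Reducing modulo 31: 1472 = 47·31 + 15, so 23^23 ≡ 15.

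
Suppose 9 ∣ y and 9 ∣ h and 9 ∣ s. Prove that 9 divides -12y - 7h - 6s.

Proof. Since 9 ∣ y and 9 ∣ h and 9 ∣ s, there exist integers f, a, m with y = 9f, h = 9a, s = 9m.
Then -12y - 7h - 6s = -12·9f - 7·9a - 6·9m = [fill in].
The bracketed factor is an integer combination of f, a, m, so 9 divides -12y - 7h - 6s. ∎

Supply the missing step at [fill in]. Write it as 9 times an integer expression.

Pull the common 9 out of every term: -12·9f - 7·9a - 6·9m = 9(-7a - 12f - 6m).
-7a - 12f - 6m is an integer, which exhibits the divisibility.

9(-7a - 12f - 6m)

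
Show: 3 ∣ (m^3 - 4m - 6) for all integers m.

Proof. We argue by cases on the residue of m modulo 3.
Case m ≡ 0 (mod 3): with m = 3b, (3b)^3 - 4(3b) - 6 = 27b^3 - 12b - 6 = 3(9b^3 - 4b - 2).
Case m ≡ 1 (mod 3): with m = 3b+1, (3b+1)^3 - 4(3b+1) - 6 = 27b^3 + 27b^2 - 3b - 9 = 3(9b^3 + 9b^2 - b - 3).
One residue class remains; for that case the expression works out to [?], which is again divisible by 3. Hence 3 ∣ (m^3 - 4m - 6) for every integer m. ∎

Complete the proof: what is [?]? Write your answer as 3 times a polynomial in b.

Only m ≡ 2 (mod 3) is unaccounted for. Put m = 3b+2:
(3b+2)^3 - 4(3b+2) - 6 expands to 27b^3 + 54b^2 + 24b - 6,
and factoring out 3 leaves 3(9b^3 + 18b^2 + 8b - 2).

3(9b^3 + 18b^2 + 8b - 2)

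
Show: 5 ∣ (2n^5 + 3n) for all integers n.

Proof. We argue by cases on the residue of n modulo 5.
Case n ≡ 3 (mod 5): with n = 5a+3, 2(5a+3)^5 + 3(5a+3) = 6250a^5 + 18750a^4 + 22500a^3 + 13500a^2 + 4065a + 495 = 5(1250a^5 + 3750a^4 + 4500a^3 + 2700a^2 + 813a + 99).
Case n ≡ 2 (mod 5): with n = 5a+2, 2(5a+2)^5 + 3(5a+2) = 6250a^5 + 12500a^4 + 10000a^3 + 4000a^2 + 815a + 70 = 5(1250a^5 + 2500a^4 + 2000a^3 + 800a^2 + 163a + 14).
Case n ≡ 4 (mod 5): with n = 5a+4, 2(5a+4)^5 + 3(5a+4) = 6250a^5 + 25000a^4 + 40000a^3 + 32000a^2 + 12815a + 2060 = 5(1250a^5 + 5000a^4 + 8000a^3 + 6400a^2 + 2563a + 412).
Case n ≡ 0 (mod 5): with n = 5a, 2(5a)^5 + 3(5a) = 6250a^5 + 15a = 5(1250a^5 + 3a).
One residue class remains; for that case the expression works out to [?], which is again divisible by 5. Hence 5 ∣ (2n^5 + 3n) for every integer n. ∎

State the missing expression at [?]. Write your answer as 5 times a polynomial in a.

5(1250a^5 + 1250a^4 + 500a^3 + 100a^2 + 13a + 1)

The residues treated are {3, 2, 4, 0}, so the missing case is n ≡ 1 (mod 5); write n = 5a+1.
Then 2(5a+1)^5 + 3(5a+1) = 6250a^5 + 6250a^4 + 2500a^3 + 500a^2 + 65a + 5 = 5(1250a^5 + 1250a^4 + 500a^3 + 100a^2 + 13a + 1).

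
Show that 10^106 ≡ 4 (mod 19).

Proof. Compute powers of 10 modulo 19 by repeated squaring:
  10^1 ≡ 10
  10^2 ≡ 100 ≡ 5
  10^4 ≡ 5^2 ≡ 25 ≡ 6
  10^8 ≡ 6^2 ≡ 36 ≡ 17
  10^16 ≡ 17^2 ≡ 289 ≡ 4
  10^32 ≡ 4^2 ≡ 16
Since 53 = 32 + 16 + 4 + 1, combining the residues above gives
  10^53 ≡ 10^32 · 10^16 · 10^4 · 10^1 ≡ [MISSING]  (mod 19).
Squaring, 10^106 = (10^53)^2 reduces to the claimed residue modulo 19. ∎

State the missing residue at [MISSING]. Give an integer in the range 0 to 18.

2

10^32 · 10^16 · 10^4 · 10^1 ≡ 16 · 4 · 6 · 10 = 3840.
3840 mod 19 = 2, so 10^53 ≡ 2 (mod 19).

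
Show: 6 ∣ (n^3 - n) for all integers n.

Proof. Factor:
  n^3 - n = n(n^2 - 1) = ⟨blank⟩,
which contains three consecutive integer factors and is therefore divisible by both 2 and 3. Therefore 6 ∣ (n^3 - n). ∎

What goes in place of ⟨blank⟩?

(n - 1)n(n + 1)

n(n^2 - 1) = n(n - 1)(n + 1) = (n - 1)n(n + 1).
These three factors are consecutive integers, so their product is divisible by 6.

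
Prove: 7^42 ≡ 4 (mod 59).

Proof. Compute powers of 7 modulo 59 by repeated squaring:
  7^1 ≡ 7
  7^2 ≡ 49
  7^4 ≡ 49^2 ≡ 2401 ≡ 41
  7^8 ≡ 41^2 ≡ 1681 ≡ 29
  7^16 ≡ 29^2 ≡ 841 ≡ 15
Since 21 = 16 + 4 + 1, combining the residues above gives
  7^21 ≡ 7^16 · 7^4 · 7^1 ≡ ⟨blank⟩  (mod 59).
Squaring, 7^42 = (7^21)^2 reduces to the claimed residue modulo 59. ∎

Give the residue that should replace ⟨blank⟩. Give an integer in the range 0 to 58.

57

Multiply the listed residues: 15 · 41 · 7 = 615 → 4305.
Reducing modulo 59: 4305 = 72·59 + 57, so 7^21 ≡ 57.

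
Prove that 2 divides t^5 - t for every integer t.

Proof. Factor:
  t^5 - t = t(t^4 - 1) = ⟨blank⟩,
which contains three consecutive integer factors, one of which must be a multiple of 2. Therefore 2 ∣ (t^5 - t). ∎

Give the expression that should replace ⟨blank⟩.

(t - 1)t(t + 1)(t^2 + 1)

t^4 - 1 = (t^2 - 1)(t^2 + 1), and t^2 - 1 = (t-1)(t+1).
So t(t^4 - 1) = (t - 1)t(t + 1)(t^2 + 1).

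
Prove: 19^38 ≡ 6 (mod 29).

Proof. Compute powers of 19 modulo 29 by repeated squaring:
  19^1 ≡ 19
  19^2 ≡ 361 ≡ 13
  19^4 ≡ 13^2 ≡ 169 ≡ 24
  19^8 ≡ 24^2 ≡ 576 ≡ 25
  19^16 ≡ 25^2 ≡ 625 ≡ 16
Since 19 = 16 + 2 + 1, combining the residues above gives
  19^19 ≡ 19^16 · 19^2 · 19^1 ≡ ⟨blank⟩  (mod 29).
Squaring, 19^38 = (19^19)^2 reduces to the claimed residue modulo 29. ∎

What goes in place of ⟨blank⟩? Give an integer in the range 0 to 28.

19^16 · 19^2 · 19^1 ≡ 16 · 13 · 19 = 3952.
3952 mod 29 = 8, so 19^19 ≡ 8 (mod 29).

8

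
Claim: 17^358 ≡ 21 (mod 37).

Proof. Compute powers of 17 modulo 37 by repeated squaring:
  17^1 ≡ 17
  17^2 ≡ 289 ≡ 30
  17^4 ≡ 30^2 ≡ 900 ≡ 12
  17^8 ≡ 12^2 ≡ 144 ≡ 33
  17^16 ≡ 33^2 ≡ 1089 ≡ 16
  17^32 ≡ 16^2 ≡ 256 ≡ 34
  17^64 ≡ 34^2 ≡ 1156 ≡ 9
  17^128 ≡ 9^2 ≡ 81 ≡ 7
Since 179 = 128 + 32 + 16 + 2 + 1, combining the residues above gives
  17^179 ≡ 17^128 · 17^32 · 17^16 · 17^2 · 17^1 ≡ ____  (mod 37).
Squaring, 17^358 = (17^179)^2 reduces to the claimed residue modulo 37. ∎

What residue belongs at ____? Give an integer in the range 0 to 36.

Multiply the listed residues: 7 · 34 · 16 · 30 · 17 = 238 → 3808 → 114240 → 1942080.
Reducing modulo 37: 1942080 = 52488·37 + 24, so 17^179 ≡ 24.

24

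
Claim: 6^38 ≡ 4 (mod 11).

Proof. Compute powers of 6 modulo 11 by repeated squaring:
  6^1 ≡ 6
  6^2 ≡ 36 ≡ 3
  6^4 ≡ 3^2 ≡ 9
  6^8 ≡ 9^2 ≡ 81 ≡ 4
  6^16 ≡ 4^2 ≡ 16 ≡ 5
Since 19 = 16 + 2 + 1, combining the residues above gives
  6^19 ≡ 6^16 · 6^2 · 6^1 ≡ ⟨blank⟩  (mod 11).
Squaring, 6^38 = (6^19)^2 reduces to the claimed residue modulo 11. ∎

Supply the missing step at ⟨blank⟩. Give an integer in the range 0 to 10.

6^16 · 6^2 · 6^1 ≡ 5 · 3 · 6 = 90.
90 mod 11 = 2, so 6^19 ≡ 2 (mod 11).

2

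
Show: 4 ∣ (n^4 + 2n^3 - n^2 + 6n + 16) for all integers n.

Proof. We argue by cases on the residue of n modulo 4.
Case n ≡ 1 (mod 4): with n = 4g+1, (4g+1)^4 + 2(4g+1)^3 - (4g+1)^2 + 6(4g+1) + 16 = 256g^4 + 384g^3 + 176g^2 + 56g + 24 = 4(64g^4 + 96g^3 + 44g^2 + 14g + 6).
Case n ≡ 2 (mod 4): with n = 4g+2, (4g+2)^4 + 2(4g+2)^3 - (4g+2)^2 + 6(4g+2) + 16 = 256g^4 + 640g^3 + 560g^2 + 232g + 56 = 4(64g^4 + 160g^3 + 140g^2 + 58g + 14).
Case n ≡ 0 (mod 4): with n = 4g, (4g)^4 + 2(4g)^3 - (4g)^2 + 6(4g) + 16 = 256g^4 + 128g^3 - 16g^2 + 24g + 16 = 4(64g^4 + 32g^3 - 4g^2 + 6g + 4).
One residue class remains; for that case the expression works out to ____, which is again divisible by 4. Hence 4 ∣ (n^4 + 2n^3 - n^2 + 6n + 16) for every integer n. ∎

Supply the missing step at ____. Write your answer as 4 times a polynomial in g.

Only n ≡ 3 (mod 4) is unaccounted for. Put n = 4g+3:
(4g+3)^4 + 2(4g+3)^3 - (4g+3)^2 + 6(4g+3) + 16 expands to 256g^4 + 896g^3 + 1136g^2 + 648g + 160,
and factoring out 4 leaves 4(64g^4 + 224g^3 + 284g^2 + 162g + 40).

4(64g^4 + 224g^3 + 284g^2 + 162g + 40)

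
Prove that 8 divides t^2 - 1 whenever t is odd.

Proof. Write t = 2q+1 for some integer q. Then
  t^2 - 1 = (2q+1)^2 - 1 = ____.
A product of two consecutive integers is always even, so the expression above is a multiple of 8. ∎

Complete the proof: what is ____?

4q(q + 1)

(2q+1)^2 - 1 = 4q^2 + 4q + 1 - 1 = 4q^2 + 4q = 4q(q+1).
Since q and q+1 are consecutive, q(q+1) is even, and 4·(even) is a multiple of 8.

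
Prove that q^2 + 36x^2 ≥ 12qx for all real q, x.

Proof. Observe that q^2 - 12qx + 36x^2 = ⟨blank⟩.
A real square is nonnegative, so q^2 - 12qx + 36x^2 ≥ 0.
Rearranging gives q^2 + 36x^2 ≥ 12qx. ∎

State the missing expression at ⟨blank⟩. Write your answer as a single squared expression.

(q - 6x)^2

q^2 - 12qx + 36x^2 is a perfect-square trinomial: the outer terms are (q)^2 and (6x)^2, and the cross term is -2·q·6x.
So q^2 - 12qx + 36x^2 = (q - 6x)^2 ≥ 0.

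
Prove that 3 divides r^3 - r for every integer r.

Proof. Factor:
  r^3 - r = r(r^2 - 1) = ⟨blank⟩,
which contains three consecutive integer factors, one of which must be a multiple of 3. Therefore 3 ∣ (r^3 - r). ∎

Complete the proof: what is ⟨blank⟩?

r(r^2 - 1) = r(r - 1)(r + 1) = (r - 1)r(r + 1).
These three factors are consecutive integers, so their product is divisible by 3.

(r - 1)r(r + 1)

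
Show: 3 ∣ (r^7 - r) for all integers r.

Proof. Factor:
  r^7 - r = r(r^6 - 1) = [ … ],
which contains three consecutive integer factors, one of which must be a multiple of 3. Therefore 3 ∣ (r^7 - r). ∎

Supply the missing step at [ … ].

r^6 - 1 = (r^2 - 1)(r^4 + r^2 + 1), and r^2 - 1 = (r-1)(r+1).
So r(r^6 - 1) = (r - 1)r(r + 1)(r^4 + r^2 + 1).

(r - 1)r(r + 1)(r^4 + r^2 + 1)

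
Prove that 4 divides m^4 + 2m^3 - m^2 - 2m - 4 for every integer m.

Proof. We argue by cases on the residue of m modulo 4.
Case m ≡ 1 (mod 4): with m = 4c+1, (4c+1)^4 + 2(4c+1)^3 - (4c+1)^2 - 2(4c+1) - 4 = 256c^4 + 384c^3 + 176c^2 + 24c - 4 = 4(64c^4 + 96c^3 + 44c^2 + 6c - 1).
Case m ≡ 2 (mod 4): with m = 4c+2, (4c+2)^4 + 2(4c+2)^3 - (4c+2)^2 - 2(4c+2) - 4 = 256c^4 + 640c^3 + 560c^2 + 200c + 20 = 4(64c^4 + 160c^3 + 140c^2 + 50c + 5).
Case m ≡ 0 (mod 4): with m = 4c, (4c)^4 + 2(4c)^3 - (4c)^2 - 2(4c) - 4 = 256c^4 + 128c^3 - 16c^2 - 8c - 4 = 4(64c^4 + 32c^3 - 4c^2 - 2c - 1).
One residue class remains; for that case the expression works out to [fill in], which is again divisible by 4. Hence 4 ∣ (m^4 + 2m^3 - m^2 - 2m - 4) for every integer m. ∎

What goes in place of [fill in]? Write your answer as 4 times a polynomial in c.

4(64c^4 + 224c^3 + 284c^2 + 154c + 29)

The residues treated are {1, 2, 0}, so the missing case is m ≡ 3 (mod 4); write m = 4c+3.
Then (4c+3)^4 + 2(4c+3)^3 - (4c+3)^2 - 2(4c+3) - 4 = 256c^4 + 896c^3 + 1136c^2 + 616c + 116 = 4(64c^4 + 224c^3 + 284c^2 + 154c + 29).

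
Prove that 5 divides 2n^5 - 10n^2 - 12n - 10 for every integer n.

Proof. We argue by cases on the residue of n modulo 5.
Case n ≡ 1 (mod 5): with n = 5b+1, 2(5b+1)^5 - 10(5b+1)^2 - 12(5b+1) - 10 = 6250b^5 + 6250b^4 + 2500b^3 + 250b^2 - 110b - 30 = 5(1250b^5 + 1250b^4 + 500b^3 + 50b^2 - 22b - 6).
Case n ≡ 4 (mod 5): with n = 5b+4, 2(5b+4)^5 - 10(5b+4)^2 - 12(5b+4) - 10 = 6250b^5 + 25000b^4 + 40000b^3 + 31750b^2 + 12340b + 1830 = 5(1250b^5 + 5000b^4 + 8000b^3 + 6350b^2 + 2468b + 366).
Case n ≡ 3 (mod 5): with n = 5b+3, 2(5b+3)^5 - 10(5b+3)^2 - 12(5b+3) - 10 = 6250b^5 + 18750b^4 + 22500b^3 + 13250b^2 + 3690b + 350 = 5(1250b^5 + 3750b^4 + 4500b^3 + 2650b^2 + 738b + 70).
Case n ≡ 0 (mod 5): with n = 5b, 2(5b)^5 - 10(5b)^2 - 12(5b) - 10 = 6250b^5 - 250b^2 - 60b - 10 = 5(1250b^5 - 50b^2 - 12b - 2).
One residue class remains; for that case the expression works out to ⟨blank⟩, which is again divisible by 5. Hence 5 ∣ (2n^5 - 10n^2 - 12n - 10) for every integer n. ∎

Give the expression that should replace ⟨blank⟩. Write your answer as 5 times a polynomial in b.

Only n ≡ 2 (mod 5) is unaccounted for. Put n = 5b+2:
2(5b+2)^5 - 10(5b+2)^2 - 12(5b+2) - 10 expands to 6250b^5 + 12500b^4 + 10000b^3 + 3750b^2 + 540b - 10,
and factoring out 5 leaves 5(1250b^5 + 2500b^4 + 2000b^3 + 750b^2 + 108b - 2).

5(1250b^5 + 2500b^4 + 2000b^3 + 750b^2 + 108b - 2)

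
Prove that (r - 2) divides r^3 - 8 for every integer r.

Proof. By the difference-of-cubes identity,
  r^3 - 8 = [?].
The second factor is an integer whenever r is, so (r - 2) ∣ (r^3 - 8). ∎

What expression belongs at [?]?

(r - 2)(r^2 + 2r + 4)

Polynomial division of r^3 - 8 by r - 2 leaves remainder 0 and quotient r^2 + 2r + 4.
Hence r^3 - 8 = (r - 2)(r^2 + 2r + 4).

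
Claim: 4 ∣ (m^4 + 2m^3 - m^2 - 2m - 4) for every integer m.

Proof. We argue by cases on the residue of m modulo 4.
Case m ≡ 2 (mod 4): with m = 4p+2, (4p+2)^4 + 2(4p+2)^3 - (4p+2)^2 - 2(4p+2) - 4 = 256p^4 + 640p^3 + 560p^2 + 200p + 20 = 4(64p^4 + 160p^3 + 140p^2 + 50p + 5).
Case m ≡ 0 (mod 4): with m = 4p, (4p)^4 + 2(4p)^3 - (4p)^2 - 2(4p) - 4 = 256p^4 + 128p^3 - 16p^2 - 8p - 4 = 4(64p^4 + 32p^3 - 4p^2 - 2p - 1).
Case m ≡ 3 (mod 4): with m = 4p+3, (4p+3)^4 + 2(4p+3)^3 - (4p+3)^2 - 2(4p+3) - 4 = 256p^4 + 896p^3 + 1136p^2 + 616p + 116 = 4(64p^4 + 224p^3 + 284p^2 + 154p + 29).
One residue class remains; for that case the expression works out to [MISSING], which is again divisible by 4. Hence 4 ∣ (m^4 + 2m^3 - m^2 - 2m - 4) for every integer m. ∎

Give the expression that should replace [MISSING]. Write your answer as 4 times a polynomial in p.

Only m ≡ 1 (mod 4) is unaccounted for. Put m = 4p+1:
(4p+1)^4 + 2(4p+1)^3 - (4p+1)^2 - 2(4p+1) - 4 expands to 256p^4 + 384p^3 + 176p^2 + 24p - 4,
and factoring out 4 leaves 4(64p^4 + 96p^3 + 44p^2 + 6p - 1).

4(64p^4 + 96p^3 + 44p^2 + 6p - 1)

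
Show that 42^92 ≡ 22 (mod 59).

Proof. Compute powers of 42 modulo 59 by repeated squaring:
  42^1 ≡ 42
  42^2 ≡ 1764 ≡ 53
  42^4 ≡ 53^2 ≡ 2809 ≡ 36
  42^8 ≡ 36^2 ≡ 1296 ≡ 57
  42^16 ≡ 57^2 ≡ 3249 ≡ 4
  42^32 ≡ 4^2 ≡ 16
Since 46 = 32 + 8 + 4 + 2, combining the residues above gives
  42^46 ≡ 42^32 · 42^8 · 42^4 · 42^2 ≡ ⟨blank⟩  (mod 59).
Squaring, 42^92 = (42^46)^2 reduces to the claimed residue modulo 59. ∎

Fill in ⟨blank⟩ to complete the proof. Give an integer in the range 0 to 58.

42^32 · 42^8 · 42^4 · 42^2 ≡ 16 · 57 · 36 · 53 = 1740096.
1740096 mod 59 = 9, so 42^46 ≡ 9 (mod 59).

9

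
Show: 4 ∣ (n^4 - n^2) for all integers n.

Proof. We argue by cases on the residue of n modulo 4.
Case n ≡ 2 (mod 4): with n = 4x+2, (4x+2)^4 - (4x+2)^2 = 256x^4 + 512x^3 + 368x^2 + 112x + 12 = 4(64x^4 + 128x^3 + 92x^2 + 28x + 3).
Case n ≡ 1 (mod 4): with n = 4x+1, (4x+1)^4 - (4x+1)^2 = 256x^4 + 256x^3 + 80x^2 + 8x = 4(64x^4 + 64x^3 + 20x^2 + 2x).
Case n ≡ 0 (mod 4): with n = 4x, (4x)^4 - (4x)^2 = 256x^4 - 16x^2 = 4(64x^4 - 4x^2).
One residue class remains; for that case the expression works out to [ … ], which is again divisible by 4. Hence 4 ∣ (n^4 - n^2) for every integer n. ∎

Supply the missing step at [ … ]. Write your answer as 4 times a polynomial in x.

The residues treated are {2, 1, 0}, so the missing case is n ≡ 3 (mod 4); write n = 4x+3.
Then (4x+3)^4 - (4x+3)^2 = 256x^4 + 768x^3 + 848x^2 + 408x + 72 = 4(64x^4 + 192x^3 + 212x^2 + 102x + 18).

4(64x^4 + 192x^3 + 212x^2 + 102x + 18)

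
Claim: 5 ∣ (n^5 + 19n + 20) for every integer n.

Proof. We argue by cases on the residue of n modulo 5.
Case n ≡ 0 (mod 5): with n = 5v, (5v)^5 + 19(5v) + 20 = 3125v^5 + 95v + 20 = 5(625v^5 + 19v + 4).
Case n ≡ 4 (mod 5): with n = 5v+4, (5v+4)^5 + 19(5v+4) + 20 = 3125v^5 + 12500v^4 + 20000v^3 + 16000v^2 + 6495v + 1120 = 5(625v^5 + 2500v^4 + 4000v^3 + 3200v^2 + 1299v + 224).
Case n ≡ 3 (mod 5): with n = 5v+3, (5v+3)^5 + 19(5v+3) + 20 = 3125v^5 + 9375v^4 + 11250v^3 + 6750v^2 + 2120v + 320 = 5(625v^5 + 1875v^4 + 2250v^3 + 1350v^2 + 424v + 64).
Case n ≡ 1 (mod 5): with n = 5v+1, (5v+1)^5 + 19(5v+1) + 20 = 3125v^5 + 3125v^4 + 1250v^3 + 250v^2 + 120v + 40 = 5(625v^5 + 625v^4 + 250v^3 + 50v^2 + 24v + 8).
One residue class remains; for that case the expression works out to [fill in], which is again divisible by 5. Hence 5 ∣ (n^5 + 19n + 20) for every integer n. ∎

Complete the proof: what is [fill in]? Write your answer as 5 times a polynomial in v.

The residues treated are {0, 4, 3, 1}, so the missing case is n ≡ 2 (mod 5); write n = 5v+2.
Then (5v+2)^5 + 19(5v+2) + 20 = 3125v^5 + 6250v^4 + 5000v^3 + 2000v^2 + 495v + 90 = 5(625v^5 + 1250v^4 + 1000v^3 + 400v^2 + 99v + 18).

5(625v^5 + 1250v^4 + 1000v^3 + 400v^2 + 99v + 18)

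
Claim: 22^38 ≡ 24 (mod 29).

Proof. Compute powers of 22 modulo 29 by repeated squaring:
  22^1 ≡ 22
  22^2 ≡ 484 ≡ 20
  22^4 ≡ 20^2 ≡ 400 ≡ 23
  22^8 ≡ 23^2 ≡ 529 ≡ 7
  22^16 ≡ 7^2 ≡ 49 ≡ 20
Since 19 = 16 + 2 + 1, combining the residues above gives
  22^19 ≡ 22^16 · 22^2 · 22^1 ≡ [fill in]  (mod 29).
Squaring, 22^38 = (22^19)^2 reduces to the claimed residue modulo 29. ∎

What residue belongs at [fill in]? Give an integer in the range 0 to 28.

13

Multiply the listed residues: 20 · 20 · 22 = 400 → 8800.
Reducing modulo 29: 8800 = 303·29 + 13, so 22^19 ≡ 13.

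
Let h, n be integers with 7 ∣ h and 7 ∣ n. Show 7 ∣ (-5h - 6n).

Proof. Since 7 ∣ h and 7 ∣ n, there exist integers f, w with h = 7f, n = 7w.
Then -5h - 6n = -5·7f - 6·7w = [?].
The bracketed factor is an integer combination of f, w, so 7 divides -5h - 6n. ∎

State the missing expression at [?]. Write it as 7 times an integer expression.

7(-5f - 6w)

Each term has a factor of 7: -5·7f - 6·7w = 7·(-5f - 6w).
Since -5f - 6w is an integer, 7 ∣ (-5h - 6n).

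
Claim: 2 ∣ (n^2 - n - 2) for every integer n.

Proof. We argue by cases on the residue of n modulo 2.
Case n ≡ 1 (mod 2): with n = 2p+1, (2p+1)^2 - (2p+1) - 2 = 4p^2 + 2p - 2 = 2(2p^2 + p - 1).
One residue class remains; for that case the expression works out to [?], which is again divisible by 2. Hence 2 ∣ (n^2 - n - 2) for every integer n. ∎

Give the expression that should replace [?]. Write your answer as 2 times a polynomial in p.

2(2p^2 - p - 1)

Only n ≡ 0 (mod 2) is unaccounted for. Put n = 2p:
(2p)^2 - (2p) - 2 expands to 4p^2 - 2p - 2,
and factoring out 2 leaves 2(2p^2 - p - 1).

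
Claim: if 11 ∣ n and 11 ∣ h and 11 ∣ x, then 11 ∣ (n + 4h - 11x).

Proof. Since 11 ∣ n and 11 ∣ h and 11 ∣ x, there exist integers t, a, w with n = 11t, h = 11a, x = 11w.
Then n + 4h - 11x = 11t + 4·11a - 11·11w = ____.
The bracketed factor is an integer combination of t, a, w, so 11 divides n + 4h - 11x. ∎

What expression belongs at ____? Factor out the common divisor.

11(4a + t - 11w)

Pull the common 11 out of every term: 11t + 4·11a - 11·11w = 11(4a + t - 11w).
4a + t - 11w is an integer, which exhibits the divisibility.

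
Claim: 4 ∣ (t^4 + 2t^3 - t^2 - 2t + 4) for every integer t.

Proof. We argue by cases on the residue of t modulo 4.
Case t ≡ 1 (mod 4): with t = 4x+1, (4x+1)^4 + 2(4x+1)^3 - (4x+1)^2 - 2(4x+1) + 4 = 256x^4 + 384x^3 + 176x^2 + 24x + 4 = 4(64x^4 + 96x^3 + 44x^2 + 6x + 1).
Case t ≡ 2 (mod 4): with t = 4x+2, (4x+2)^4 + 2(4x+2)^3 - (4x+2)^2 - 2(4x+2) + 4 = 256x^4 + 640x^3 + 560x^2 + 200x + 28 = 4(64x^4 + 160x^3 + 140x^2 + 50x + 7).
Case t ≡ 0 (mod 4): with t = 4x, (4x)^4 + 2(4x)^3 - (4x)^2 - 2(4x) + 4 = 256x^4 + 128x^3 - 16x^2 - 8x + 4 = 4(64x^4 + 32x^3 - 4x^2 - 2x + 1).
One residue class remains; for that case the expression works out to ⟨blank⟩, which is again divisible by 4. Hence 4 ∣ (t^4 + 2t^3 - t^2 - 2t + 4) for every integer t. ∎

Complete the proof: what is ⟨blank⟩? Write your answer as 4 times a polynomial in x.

The residues treated are {1, 2, 0}, so the missing case is t ≡ 3 (mod 4); write t = 4x+3.
Then (4x+3)^4 + 2(4x+3)^3 - (4x+3)^2 - 2(4x+3) + 4 = 256x^4 + 896x^3 + 1136x^2 + 616x + 124 = 4(64x^4 + 224x^3 + 284x^2 + 154x + 31).

4(64x^4 + 224x^3 + 284x^2 + 154x + 31)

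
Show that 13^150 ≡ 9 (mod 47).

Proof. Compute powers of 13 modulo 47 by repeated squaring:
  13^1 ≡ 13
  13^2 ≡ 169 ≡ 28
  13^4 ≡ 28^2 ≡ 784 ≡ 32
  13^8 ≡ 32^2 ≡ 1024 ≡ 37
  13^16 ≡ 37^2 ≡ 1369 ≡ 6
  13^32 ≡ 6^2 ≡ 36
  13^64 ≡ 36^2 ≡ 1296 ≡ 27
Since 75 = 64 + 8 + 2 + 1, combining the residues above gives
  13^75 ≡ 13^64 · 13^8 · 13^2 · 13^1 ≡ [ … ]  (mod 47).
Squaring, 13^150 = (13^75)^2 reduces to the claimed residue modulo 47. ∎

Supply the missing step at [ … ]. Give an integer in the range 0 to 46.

44

Multiply the listed residues: 27 · 37 · 28 · 13 = 999 → 27972 → 363636.
Reducing modulo 47: 363636 = 7736·47 + 44, so 13^75 ≡ 44.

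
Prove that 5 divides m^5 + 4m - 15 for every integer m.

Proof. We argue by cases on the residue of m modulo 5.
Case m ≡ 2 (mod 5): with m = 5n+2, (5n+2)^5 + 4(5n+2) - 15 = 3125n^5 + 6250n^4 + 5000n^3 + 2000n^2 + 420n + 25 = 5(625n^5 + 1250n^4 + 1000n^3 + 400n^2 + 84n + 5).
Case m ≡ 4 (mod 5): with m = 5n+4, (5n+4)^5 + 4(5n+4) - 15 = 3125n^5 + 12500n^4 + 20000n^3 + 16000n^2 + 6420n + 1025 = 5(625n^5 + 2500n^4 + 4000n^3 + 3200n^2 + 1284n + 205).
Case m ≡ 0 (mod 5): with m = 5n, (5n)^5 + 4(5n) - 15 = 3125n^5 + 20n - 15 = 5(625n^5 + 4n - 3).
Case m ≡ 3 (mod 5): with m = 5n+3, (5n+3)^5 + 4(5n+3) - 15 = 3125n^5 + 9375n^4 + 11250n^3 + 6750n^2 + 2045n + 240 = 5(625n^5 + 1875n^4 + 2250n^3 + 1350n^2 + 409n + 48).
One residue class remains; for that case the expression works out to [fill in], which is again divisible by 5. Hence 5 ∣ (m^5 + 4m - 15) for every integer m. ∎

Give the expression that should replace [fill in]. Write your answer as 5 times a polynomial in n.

Only m ≡ 1 (mod 5) is unaccounted for. Put m = 5n+1:
(5n+1)^5 + 4(5n+1) - 15 expands to 3125n^5 + 3125n^4 + 1250n^3 + 250n^2 + 45n - 10,
and factoring out 5 leaves 5(625n^5 + 625n^4 + 250n^3 + 50n^2 + 9n - 2).

5(625n^5 + 625n^4 + 250n^3 + 50n^2 + 9n - 2)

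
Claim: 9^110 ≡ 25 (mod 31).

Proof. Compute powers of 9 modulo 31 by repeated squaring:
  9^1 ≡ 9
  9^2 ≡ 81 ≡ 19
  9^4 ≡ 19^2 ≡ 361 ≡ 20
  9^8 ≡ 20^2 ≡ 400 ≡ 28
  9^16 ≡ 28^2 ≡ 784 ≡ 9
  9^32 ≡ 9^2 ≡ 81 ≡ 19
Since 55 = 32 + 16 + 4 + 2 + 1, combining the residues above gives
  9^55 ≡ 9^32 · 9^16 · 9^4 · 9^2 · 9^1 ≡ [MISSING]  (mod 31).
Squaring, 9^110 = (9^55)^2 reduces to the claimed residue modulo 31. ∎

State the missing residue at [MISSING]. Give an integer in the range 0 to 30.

5

9^32 · 9^16 · 9^4 · 9^2 · 9^1 ≡ 19 · 9 · 20 · 19 · 9 = 584820.
584820 mod 31 = 5, so 9^55 ≡ 5 (mod 31).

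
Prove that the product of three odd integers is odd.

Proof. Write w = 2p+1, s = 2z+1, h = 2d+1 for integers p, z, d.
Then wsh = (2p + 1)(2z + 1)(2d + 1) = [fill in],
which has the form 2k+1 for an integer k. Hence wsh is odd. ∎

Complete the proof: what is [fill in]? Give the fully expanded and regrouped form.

2(4dpz + 2dp + 2dz + d + 2pz + p + z) + 1

Expanding: (2p + 1)(2z + 1)(2d + 1) = 8dpz + 4dp + 4dz + 2d + 4pz + 2p + 2z + 1.
Every term except the constant is even, so this is 2(4dpz + 2dp + 2dz + d + 2pz + p + z) + 1,
and 4dpz + 2dp + 2dz + d + 2pz + p + z ∈ ℤ gives the required form.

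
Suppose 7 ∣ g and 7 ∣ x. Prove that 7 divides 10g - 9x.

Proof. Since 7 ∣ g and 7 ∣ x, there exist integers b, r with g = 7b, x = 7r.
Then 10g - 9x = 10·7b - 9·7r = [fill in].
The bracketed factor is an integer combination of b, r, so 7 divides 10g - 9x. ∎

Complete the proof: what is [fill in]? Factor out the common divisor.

7(10b - 9r)

Pull the common 7 out of every term: 10·7b - 9·7r = 7(10b - 9r).
10b - 9r is an integer, which exhibits the divisibility.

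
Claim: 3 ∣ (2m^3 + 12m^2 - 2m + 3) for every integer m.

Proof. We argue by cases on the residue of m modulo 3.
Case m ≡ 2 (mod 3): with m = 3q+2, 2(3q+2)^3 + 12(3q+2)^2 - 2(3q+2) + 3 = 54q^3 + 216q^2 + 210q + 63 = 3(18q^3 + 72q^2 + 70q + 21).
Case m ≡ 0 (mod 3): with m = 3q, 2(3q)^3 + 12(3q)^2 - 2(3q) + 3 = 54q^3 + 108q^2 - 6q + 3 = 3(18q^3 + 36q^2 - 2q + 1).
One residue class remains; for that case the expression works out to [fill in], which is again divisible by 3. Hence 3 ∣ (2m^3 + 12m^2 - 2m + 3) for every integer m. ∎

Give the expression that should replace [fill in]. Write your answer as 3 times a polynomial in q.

3(18q^3 + 54q^2 + 28q + 5)

Only m ≡ 1 (mod 3) is unaccounted for. Put m = 3q+1:
2(3q+1)^3 + 12(3q+1)^2 - 2(3q+1) + 3 expands to 54q^3 + 162q^2 + 84q + 15,
and factoring out 3 leaves 3(18q^3 + 54q^2 + 28q + 5).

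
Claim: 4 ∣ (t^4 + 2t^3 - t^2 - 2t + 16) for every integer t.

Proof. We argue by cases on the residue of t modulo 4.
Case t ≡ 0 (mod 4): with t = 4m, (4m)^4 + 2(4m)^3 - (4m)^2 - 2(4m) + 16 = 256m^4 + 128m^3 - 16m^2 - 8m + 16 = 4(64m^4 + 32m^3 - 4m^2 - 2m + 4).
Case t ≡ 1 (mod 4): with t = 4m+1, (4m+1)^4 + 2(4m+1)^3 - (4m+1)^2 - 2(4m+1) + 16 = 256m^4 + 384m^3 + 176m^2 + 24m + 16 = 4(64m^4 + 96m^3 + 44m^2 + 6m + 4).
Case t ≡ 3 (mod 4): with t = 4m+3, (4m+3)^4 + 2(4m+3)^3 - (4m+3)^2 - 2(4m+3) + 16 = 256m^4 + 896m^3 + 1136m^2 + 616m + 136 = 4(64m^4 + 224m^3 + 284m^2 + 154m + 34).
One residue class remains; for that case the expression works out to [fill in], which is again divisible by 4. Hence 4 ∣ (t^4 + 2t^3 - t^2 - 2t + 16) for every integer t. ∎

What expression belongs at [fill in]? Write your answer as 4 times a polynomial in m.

Only t ≡ 2 (mod 4) is unaccounted for. Put t = 4m+2:
(4m+2)^4 + 2(4m+2)^3 - (4m+2)^2 - 2(4m+2) + 16 expands to 256m^4 + 640m^3 + 560m^2 + 200m + 40,
and factoring out 4 leaves 4(64m^4 + 160m^3 + 140m^2 + 50m + 10).

4(64m^4 + 160m^3 + 140m^2 + 50m + 10)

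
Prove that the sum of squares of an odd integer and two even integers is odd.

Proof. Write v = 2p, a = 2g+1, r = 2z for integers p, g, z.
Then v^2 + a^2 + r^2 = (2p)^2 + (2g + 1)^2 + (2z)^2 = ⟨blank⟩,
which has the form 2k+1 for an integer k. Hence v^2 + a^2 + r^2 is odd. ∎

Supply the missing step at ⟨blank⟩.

2(2g^2 + 2g + 2p^2 + 2z^2) + 1

Expanding: (2p)^2 + (2g + 1)^2 + (2z)^2 = 4g^2 + 4g + 4p^2 + 4z^2 + 1.
Every term except the constant is even, so this is 2(2g^2 + 2g + 2p^2 + 2z^2) + 1,
and 2g^2 + 2g + 2p^2 + 2z^2 ∈ ℤ gives the required form.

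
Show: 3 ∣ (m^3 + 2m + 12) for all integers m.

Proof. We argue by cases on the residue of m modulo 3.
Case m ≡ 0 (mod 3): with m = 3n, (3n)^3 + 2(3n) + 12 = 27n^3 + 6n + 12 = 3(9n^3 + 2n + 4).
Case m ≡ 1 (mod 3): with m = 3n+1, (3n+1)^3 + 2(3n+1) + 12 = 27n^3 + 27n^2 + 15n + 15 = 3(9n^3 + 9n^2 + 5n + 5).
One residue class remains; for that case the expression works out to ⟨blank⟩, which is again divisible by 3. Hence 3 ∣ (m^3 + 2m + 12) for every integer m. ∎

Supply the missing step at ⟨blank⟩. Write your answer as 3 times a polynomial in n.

3(9n^3 + 18n^2 + 14n + 8)

The residues treated are {0, 1}, so the missing case is m ≡ 2 (mod 3); write m = 3n+2.
Then (3n+2)^3 + 2(3n+2) + 12 = 27n^3 + 54n^2 + 42n + 24 = 3(9n^3 + 18n^2 + 14n + 8).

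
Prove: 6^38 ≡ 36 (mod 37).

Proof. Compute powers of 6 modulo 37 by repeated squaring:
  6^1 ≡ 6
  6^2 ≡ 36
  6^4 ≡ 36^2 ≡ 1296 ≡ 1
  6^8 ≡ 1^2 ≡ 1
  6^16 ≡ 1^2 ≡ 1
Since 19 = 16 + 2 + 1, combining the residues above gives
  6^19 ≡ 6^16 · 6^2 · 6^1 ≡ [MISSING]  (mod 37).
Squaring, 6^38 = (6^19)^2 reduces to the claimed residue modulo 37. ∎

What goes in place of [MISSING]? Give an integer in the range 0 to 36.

6^16 · 6^2 · 6^1 ≡ 1 · 36 · 6 = 216.
216 mod 37 = 31, so 6^19 ≡ 31 (mod 37).

31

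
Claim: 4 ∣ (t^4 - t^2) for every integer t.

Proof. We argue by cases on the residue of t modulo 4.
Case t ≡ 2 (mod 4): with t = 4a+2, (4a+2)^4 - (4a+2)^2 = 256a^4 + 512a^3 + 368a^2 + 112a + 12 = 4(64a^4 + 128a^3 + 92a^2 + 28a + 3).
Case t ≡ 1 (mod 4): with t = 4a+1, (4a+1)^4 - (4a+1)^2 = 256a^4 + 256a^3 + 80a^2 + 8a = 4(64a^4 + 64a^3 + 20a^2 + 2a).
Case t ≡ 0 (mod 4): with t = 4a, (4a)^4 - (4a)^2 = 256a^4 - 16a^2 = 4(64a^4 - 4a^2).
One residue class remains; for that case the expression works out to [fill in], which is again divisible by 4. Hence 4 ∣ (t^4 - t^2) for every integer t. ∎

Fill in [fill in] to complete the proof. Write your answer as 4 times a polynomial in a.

Only t ≡ 3 (mod 4) is unaccounted for. Put t = 4a+3:
(4a+3)^4 - (4a+3)^2 expands to 256a^4 + 768a^3 + 848a^2 + 408a + 72,
and factoring out 4 leaves 4(64a^4 + 192a^3 + 212a^2 + 102a + 18).

4(64a^4 + 192a^3 + 212a^2 + 102a + 18)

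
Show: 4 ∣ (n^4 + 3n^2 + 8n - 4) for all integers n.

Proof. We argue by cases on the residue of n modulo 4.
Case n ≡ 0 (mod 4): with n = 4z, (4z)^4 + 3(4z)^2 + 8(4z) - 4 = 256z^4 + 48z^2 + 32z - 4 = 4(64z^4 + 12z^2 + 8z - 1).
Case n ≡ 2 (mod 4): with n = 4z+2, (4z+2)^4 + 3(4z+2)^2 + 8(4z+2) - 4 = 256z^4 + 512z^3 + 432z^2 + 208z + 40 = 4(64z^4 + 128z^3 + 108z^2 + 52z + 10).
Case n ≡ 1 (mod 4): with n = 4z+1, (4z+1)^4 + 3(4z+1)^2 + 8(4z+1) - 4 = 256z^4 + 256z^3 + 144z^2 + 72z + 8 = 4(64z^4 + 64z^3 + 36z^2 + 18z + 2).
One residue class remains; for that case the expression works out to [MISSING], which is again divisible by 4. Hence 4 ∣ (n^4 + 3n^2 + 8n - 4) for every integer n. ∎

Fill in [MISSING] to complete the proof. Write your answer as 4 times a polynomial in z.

Only n ≡ 3 (mod 4) is unaccounted for. Put n = 4z+3:
(4z+3)^4 + 3(4z+3)^2 + 8(4z+3) - 4 expands to 256z^4 + 768z^3 + 912z^2 + 536z + 128,
and factoring out 4 leaves 4(64z^4 + 192z^3 + 228z^2 + 134z + 32).

4(64z^4 + 192z^3 + 228z^2 + 134z + 32)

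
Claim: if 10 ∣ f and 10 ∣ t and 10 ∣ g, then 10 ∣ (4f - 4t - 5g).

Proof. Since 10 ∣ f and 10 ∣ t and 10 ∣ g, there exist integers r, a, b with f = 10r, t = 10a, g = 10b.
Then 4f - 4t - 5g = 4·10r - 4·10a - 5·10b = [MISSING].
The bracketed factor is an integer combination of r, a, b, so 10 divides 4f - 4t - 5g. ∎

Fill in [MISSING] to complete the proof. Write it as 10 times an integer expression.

Pull the common 10 out of every term: 4·10r - 4·10a - 5·10b = 10(-4a - 5b + 4r).
-4a - 5b + 4r is an integer, which exhibits the divisibility.

10(-4a - 5b + 4r)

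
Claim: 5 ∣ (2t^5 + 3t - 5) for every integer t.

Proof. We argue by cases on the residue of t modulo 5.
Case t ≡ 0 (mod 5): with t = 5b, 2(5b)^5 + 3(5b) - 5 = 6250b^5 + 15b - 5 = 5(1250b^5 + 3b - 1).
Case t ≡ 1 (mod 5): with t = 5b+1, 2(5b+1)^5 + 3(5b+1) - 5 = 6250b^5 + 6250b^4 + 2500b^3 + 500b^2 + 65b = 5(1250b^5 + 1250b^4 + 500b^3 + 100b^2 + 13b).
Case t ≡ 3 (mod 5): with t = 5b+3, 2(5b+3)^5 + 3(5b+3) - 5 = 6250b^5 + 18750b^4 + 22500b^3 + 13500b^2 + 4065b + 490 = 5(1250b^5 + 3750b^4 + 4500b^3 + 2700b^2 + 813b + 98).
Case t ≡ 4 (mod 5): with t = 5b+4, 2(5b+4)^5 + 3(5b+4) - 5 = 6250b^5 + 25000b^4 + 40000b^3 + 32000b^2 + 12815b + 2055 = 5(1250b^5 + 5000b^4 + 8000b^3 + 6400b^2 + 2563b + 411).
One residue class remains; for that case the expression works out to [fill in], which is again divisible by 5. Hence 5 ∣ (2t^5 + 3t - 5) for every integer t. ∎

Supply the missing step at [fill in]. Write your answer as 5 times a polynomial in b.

Only t ≡ 2 (mod 5) is unaccounted for. Put t = 5b+2:
2(5b+2)^5 + 3(5b+2) - 5 expands to 6250b^5 + 12500b^4 + 10000b^3 + 4000b^2 + 815b + 65,
and factoring out 5 leaves 5(1250b^5 + 2500b^4 + 2000b^3 + 800b^2 + 163b + 13).

5(1250b^5 + 2500b^4 + 2000b^3 + 800b^2 + 163b + 13)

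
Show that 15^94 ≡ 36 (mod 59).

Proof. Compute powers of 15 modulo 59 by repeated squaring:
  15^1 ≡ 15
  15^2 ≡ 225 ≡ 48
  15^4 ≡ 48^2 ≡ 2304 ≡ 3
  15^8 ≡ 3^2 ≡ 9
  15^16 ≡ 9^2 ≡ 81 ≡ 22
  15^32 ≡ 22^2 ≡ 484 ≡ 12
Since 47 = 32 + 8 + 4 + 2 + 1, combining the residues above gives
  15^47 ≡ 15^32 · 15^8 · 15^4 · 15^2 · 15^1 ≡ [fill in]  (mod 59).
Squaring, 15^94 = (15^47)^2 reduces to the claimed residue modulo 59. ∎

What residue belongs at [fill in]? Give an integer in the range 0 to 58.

53

Multiply the listed residues: 12 · 9 · 3 · 48 · 15 = 108 → 324 → 15552 → 233280.
Reducing modulo 59: 233280 = 3953·59 + 53, so 15^47 ≡ 53.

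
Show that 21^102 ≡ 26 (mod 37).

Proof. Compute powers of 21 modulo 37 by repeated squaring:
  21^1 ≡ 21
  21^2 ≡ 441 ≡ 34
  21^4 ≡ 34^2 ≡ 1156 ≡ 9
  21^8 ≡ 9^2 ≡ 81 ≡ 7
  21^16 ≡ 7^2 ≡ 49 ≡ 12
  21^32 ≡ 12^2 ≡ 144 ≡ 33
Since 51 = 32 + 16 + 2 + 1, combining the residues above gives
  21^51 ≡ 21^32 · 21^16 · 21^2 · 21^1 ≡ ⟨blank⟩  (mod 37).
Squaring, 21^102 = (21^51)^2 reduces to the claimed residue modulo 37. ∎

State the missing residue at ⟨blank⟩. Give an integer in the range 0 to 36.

27

Multiply the listed residues: 33 · 12 · 34 · 21 = 396 → 13464 → 282744.
Reducing modulo 37: 282744 = 7641·37 + 27, so 21^51 ≡ 27.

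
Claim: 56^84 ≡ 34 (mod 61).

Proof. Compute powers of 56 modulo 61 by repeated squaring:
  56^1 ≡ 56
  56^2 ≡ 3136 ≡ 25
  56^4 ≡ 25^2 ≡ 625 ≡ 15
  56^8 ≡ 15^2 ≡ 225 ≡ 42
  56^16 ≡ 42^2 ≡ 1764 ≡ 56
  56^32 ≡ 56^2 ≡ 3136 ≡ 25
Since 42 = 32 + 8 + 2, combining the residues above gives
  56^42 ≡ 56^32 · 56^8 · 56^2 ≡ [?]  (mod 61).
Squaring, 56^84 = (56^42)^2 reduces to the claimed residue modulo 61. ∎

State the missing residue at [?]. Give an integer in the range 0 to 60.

20

Multiply the listed residues: 25 · 42 · 25 = 1050 → 26250.
Reducing modulo 61: 26250 = 430·61 + 20, so 56^42 ≡ 20.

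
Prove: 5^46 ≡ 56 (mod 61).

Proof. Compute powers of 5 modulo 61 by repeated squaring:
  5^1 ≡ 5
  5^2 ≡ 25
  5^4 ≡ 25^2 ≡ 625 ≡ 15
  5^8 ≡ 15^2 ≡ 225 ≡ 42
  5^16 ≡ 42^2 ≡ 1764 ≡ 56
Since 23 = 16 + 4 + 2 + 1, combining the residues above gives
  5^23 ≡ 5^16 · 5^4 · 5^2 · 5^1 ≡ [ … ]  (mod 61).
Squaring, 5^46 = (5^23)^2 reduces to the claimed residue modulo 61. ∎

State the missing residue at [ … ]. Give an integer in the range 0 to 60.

Multiply the listed residues: 56 · 15 · 25 · 5 = 840 → 21000 → 105000.
Reducing modulo 61: 105000 = 1721·61 + 19, so 5^23 ≡ 19.

19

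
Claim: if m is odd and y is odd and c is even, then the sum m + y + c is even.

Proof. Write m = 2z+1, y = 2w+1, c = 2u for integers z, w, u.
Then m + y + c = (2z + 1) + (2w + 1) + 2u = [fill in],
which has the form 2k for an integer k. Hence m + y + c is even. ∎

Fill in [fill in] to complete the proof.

2(u + w + z + 1)

(2z + 1) + (2w + 1) + 2u = 2u + 2w + 2z + 2
= 2(u + w + z + 1).
Since u + w + z + 1 is an integer, the sum is of the form 2k for an integer k.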